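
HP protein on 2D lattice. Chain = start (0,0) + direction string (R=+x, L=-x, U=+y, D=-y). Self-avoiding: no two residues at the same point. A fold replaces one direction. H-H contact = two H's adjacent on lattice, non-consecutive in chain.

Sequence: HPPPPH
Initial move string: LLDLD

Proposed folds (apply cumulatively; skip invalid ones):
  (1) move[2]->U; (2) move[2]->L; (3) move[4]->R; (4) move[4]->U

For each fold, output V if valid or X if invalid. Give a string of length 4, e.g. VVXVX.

Answer: VVXV

Derivation:
Initial: LLDLD -> [(0, 0), (-1, 0), (-2, 0), (-2, -1), (-3, -1), (-3, -2)]
Fold 1: move[2]->U => LLULD VALID
Fold 2: move[2]->L => LLLLD VALID
Fold 3: move[4]->R => LLLLR INVALID (collision), skipped
Fold 4: move[4]->U => LLLLU VALID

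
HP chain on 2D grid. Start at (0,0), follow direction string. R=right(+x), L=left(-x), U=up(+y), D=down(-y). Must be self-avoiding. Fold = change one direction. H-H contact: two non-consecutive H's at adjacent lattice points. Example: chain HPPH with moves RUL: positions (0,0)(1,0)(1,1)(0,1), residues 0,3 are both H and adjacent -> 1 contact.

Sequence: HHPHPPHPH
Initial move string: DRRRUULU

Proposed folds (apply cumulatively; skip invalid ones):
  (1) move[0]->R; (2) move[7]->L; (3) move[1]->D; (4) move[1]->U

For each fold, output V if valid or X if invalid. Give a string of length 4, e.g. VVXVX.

Answer: VVVV

Derivation:
Initial: DRRRUULU -> [(0, 0), (0, -1), (1, -1), (2, -1), (3, -1), (3, 0), (3, 1), (2, 1), (2, 2)]
Fold 1: move[0]->R => RRRRUULU VALID
Fold 2: move[7]->L => RRRRUULL VALID
Fold 3: move[1]->D => RDRRUULL VALID
Fold 4: move[1]->U => RURRUULL VALID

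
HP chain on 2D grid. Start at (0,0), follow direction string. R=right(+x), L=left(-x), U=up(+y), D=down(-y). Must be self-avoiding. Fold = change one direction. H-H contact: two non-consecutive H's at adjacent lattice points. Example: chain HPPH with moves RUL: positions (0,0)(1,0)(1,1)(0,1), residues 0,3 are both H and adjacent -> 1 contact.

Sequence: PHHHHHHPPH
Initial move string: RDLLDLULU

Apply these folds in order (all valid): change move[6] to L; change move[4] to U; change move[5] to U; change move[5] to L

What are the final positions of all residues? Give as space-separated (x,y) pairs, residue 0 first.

Answer: (0,0) (1,0) (1,-1) (0,-1) (-1,-1) (-1,0) (-2,0) (-3,0) (-4,0) (-4,1)

Derivation:
Initial moves: RDLLDLULU
Fold: move[6]->L => RDLLDLLLU (positions: [(0, 0), (1, 0), (1, -1), (0, -1), (-1, -1), (-1, -2), (-2, -2), (-3, -2), (-4, -2), (-4, -1)])
Fold: move[4]->U => RDLLULLLU (positions: [(0, 0), (1, 0), (1, -1), (0, -1), (-1, -1), (-1, 0), (-2, 0), (-3, 0), (-4, 0), (-4, 1)])
Fold: move[5]->U => RDLLUULLU (positions: [(0, 0), (1, 0), (1, -1), (0, -1), (-1, -1), (-1, 0), (-1, 1), (-2, 1), (-3, 1), (-3, 2)])
Fold: move[5]->L => RDLLULLLU (positions: [(0, 0), (1, 0), (1, -1), (0, -1), (-1, -1), (-1, 0), (-2, 0), (-3, 0), (-4, 0), (-4, 1)])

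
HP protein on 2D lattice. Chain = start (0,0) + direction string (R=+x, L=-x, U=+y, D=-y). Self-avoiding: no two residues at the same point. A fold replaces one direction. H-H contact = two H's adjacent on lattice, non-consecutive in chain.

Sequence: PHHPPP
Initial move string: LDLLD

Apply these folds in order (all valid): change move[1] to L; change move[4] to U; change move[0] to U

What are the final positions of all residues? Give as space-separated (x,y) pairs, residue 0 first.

Initial moves: LDLLD
Fold: move[1]->L => LLLLD (positions: [(0, 0), (-1, 0), (-2, 0), (-3, 0), (-4, 0), (-4, -1)])
Fold: move[4]->U => LLLLU (positions: [(0, 0), (-1, 0), (-2, 0), (-3, 0), (-4, 0), (-4, 1)])
Fold: move[0]->U => ULLLU (positions: [(0, 0), (0, 1), (-1, 1), (-2, 1), (-3, 1), (-3, 2)])

Answer: (0,0) (0,1) (-1,1) (-2,1) (-3,1) (-3,2)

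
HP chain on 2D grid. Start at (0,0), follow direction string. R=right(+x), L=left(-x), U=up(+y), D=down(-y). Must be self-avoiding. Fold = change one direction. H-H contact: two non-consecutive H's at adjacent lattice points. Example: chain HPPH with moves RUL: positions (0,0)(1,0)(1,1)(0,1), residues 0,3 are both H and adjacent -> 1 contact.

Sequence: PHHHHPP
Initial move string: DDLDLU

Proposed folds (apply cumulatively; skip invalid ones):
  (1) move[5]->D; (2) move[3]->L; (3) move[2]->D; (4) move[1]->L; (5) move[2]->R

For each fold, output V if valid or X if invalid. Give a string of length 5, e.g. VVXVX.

Answer: VVVVX

Derivation:
Initial: DDLDLU -> [(0, 0), (0, -1), (0, -2), (-1, -2), (-1, -3), (-2, -3), (-2, -2)]
Fold 1: move[5]->D => DDLDLD VALID
Fold 2: move[3]->L => DDLLLD VALID
Fold 3: move[2]->D => DDDLLD VALID
Fold 4: move[1]->L => DLDLLD VALID
Fold 5: move[2]->R => DLRLLD INVALID (collision), skipped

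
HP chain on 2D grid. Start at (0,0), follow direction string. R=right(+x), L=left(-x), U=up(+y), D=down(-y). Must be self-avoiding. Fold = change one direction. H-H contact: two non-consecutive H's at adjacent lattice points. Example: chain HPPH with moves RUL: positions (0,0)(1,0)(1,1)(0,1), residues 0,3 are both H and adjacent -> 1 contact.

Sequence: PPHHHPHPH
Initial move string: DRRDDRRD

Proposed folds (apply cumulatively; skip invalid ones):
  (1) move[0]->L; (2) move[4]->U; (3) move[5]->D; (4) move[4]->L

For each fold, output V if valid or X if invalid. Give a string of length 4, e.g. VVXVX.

Answer: XXVV

Derivation:
Initial: DRRDDRRD -> [(0, 0), (0, -1), (1, -1), (2, -1), (2, -2), (2, -3), (3, -3), (4, -3), (4, -4)]
Fold 1: move[0]->L => LRRDDRRD INVALID (collision), skipped
Fold 2: move[4]->U => DRRDURRD INVALID (collision), skipped
Fold 3: move[5]->D => DRRDDDRD VALID
Fold 4: move[4]->L => DRRDLDRD VALID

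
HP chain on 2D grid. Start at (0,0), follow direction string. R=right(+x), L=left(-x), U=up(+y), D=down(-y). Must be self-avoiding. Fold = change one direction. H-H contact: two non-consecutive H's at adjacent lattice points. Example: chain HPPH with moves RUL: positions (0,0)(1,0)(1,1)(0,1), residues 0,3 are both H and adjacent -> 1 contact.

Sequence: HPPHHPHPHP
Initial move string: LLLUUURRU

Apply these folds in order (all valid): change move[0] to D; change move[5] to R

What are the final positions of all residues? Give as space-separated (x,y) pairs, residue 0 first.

Initial moves: LLLUUURRU
Fold: move[0]->D => DLLUUURRU (positions: [(0, 0), (0, -1), (-1, -1), (-2, -1), (-2, 0), (-2, 1), (-2, 2), (-1, 2), (0, 2), (0, 3)])
Fold: move[5]->R => DLLUURRRU (positions: [(0, 0), (0, -1), (-1, -1), (-2, -1), (-2, 0), (-2, 1), (-1, 1), (0, 1), (1, 1), (1, 2)])

Answer: (0,0) (0,-1) (-1,-1) (-2,-1) (-2,0) (-2,1) (-1,1) (0,1) (1,1) (1,2)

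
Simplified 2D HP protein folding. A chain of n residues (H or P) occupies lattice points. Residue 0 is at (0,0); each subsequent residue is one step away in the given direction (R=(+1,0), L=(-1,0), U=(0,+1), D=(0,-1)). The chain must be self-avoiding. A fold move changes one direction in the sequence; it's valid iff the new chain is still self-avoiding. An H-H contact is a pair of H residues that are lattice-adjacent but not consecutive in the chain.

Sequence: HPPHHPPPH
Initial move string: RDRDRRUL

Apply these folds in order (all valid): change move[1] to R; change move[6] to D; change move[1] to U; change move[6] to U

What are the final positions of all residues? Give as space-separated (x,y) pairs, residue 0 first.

Answer: (0,0) (1,0) (1,1) (2,1) (2,0) (3,0) (4,0) (4,1) (3,1)

Derivation:
Initial moves: RDRDRRUL
Fold: move[1]->R => RRRDRRUL (positions: [(0, 0), (1, 0), (2, 0), (3, 0), (3, -1), (4, -1), (5, -1), (5, 0), (4, 0)])
Fold: move[6]->D => RRRDRRDL (positions: [(0, 0), (1, 0), (2, 0), (3, 0), (3, -1), (4, -1), (5, -1), (5, -2), (4, -2)])
Fold: move[1]->U => RURDRRDL (positions: [(0, 0), (1, 0), (1, 1), (2, 1), (2, 0), (3, 0), (4, 0), (4, -1), (3, -1)])
Fold: move[6]->U => RURDRRUL (positions: [(0, 0), (1, 0), (1, 1), (2, 1), (2, 0), (3, 0), (4, 0), (4, 1), (3, 1)])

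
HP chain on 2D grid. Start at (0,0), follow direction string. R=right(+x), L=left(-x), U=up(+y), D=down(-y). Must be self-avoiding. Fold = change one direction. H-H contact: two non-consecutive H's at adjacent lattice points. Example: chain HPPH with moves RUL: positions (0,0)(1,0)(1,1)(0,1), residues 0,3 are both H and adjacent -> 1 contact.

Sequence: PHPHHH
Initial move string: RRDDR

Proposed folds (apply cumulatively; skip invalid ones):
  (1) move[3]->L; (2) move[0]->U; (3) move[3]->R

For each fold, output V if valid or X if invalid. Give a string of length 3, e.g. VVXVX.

Answer: XVV

Derivation:
Initial: RRDDR -> [(0, 0), (1, 0), (2, 0), (2, -1), (2, -2), (3, -2)]
Fold 1: move[3]->L => RRDLR INVALID (collision), skipped
Fold 2: move[0]->U => URDDR VALID
Fold 3: move[3]->R => URDRR VALID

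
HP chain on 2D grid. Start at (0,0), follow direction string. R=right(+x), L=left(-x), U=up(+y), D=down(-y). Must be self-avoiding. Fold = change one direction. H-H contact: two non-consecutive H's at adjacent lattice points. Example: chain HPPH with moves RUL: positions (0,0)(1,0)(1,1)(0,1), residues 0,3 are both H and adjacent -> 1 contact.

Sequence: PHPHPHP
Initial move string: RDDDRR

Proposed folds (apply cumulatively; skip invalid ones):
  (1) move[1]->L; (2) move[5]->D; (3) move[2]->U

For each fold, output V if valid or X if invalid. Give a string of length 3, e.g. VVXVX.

Initial: RDDDRR -> [(0, 0), (1, 0), (1, -1), (1, -2), (1, -3), (2, -3), (3, -3)]
Fold 1: move[1]->L => RLDDRR INVALID (collision), skipped
Fold 2: move[5]->D => RDDDRD VALID
Fold 3: move[2]->U => RDUDRD INVALID (collision), skipped

Answer: XVX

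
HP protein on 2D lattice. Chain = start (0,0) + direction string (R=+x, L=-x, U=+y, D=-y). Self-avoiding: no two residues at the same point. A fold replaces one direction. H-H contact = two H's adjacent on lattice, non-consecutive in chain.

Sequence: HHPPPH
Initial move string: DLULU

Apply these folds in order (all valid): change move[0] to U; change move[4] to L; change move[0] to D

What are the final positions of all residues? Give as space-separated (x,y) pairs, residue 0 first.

Answer: (0,0) (0,-1) (-1,-1) (-1,0) (-2,0) (-3,0)

Derivation:
Initial moves: DLULU
Fold: move[0]->U => ULULU (positions: [(0, 0), (0, 1), (-1, 1), (-1, 2), (-2, 2), (-2, 3)])
Fold: move[4]->L => ULULL (positions: [(0, 0), (0, 1), (-1, 1), (-1, 2), (-2, 2), (-3, 2)])
Fold: move[0]->D => DLULL (positions: [(0, 0), (0, -1), (-1, -1), (-1, 0), (-2, 0), (-3, 0)])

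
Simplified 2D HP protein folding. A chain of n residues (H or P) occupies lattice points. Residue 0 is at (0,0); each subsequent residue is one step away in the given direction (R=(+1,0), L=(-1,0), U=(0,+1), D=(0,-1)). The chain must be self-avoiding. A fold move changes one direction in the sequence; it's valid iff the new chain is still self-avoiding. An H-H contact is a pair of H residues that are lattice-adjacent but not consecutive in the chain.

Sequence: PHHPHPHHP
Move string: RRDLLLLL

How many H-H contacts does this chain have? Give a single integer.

Positions: [(0, 0), (1, 0), (2, 0), (2, -1), (1, -1), (0, -1), (-1, -1), (-2, -1), (-3, -1)]
H-H contact: residue 1 @(1,0) - residue 4 @(1, -1)

Answer: 1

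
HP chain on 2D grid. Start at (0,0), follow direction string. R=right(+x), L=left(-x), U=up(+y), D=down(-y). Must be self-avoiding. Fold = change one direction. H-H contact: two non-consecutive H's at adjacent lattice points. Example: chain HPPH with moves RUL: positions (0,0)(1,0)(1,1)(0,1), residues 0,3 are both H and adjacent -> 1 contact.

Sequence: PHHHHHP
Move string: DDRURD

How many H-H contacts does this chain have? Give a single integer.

Answer: 1

Derivation:
Positions: [(0, 0), (0, -1), (0, -2), (1, -2), (1, -1), (2, -1), (2, -2)]
H-H contact: residue 1 @(0,-1) - residue 4 @(1, -1)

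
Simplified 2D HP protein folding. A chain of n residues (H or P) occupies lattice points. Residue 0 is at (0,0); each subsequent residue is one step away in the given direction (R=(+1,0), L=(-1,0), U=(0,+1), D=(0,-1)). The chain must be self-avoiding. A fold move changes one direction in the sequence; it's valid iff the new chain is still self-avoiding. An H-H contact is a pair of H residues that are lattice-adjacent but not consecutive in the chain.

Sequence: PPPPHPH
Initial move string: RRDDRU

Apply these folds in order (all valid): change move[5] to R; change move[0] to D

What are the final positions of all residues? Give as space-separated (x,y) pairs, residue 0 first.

Initial moves: RRDDRU
Fold: move[5]->R => RRDDRR (positions: [(0, 0), (1, 0), (2, 0), (2, -1), (2, -2), (3, -2), (4, -2)])
Fold: move[0]->D => DRDDRR (positions: [(0, 0), (0, -1), (1, -1), (1, -2), (1, -3), (2, -3), (3, -3)])

Answer: (0,0) (0,-1) (1,-1) (1,-2) (1,-3) (2,-3) (3,-3)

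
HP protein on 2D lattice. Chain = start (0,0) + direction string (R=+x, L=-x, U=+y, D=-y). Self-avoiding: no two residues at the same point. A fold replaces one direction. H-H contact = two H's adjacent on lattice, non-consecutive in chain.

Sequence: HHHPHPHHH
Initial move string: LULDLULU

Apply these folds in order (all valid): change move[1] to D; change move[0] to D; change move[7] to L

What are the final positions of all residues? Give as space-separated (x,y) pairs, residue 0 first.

Answer: (0,0) (0,-1) (0,-2) (-1,-2) (-1,-3) (-2,-3) (-2,-2) (-3,-2) (-4,-2)

Derivation:
Initial moves: LULDLULU
Fold: move[1]->D => LDLDLULU (positions: [(0, 0), (-1, 0), (-1, -1), (-2, -1), (-2, -2), (-3, -2), (-3, -1), (-4, -1), (-4, 0)])
Fold: move[0]->D => DDLDLULU (positions: [(0, 0), (0, -1), (0, -2), (-1, -2), (-1, -3), (-2, -3), (-2, -2), (-3, -2), (-3, -1)])
Fold: move[7]->L => DDLDLULL (positions: [(0, 0), (0, -1), (0, -2), (-1, -2), (-1, -3), (-2, -3), (-2, -2), (-3, -2), (-4, -2)])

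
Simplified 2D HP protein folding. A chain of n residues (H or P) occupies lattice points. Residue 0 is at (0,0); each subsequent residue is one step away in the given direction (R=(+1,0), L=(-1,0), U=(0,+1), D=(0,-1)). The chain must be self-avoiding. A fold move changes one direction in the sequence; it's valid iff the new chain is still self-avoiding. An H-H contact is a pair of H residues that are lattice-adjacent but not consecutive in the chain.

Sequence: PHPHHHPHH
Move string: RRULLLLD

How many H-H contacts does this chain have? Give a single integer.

Positions: [(0, 0), (1, 0), (2, 0), (2, 1), (1, 1), (0, 1), (-1, 1), (-2, 1), (-2, 0)]
H-H contact: residue 1 @(1,0) - residue 4 @(1, 1)

Answer: 1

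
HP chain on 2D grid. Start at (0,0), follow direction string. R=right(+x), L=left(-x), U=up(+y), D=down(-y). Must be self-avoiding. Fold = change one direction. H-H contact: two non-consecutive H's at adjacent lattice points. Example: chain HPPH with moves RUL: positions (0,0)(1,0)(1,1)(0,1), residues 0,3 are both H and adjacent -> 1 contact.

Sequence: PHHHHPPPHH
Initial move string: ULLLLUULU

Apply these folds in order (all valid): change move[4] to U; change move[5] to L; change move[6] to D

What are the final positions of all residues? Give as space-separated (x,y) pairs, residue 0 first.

Answer: (0,0) (0,1) (-1,1) (-2,1) (-3,1) (-3,2) (-4,2) (-4,1) (-5,1) (-5,2)

Derivation:
Initial moves: ULLLLUULU
Fold: move[4]->U => ULLLUUULU (positions: [(0, 0), (0, 1), (-1, 1), (-2, 1), (-3, 1), (-3, 2), (-3, 3), (-3, 4), (-4, 4), (-4, 5)])
Fold: move[5]->L => ULLLULULU (positions: [(0, 0), (0, 1), (-1, 1), (-2, 1), (-3, 1), (-3, 2), (-4, 2), (-4, 3), (-5, 3), (-5, 4)])
Fold: move[6]->D => ULLLULDLU (positions: [(0, 0), (0, 1), (-1, 1), (-2, 1), (-3, 1), (-3, 2), (-4, 2), (-4, 1), (-5, 1), (-5, 2)])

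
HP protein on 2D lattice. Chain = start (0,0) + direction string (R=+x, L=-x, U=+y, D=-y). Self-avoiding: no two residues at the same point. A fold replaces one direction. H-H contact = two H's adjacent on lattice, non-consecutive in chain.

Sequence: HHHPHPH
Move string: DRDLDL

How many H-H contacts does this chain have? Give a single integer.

Positions: [(0, 0), (0, -1), (1, -1), (1, -2), (0, -2), (0, -3), (-1, -3)]
H-H contact: residue 1 @(0,-1) - residue 4 @(0, -2)

Answer: 1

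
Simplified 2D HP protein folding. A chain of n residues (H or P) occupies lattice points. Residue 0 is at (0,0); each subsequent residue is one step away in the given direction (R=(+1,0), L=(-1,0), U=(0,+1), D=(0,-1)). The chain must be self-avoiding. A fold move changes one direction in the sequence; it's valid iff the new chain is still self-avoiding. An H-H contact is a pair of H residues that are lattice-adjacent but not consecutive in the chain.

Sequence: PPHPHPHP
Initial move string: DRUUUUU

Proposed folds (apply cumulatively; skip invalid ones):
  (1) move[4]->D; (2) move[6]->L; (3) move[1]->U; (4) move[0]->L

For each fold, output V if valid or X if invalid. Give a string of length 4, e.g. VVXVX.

Initial: DRUUUUU -> [(0, 0), (0, -1), (1, -1), (1, 0), (1, 1), (1, 2), (1, 3), (1, 4)]
Fold 1: move[4]->D => DRUUDUU INVALID (collision), skipped
Fold 2: move[6]->L => DRUUUUL VALID
Fold 3: move[1]->U => DUUUUUL INVALID (collision), skipped
Fold 4: move[0]->L => LRUUUUL INVALID (collision), skipped

Answer: XVXX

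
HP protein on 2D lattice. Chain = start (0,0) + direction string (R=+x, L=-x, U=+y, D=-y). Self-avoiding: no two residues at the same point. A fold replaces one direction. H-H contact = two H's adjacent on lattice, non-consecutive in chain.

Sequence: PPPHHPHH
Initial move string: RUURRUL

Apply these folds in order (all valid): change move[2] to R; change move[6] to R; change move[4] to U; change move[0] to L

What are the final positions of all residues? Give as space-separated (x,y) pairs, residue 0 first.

Answer: (0,0) (-1,0) (-1,1) (0,1) (1,1) (1,2) (1,3) (2,3)

Derivation:
Initial moves: RUURRUL
Fold: move[2]->R => RURRRUL (positions: [(0, 0), (1, 0), (1, 1), (2, 1), (3, 1), (4, 1), (4, 2), (3, 2)])
Fold: move[6]->R => RURRRUR (positions: [(0, 0), (1, 0), (1, 1), (2, 1), (3, 1), (4, 1), (4, 2), (5, 2)])
Fold: move[4]->U => RURRUUR (positions: [(0, 0), (1, 0), (1, 1), (2, 1), (3, 1), (3, 2), (3, 3), (4, 3)])
Fold: move[0]->L => LURRUUR (positions: [(0, 0), (-1, 0), (-1, 1), (0, 1), (1, 1), (1, 2), (1, 3), (2, 3)])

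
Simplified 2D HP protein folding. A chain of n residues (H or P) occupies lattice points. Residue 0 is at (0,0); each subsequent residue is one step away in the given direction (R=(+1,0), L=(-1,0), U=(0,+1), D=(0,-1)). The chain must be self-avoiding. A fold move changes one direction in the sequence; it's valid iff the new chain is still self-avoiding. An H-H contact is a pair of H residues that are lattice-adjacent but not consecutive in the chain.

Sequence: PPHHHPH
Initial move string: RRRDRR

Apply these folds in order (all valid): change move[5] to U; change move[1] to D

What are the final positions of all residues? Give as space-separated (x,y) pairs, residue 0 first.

Answer: (0,0) (1,0) (1,-1) (2,-1) (2,-2) (3,-2) (3,-1)

Derivation:
Initial moves: RRRDRR
Fold: move[5]->U => RRRDRU (positions: [(0, 0), (1, 0), (2, 0), (3, 0), (3, -1), (4, -1), (4, 0)])
Fold: move[1]->D => RDRDRU (positions: [(0, 0), (1, 0), (1, -1), (2, -1), (2, -2), (3, -2), (3, -1)])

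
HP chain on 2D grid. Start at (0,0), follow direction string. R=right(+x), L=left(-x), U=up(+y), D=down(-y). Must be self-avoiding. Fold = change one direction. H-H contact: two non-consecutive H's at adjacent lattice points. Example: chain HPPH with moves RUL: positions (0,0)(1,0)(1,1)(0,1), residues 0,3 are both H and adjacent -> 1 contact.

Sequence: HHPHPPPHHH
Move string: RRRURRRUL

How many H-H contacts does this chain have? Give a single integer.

Answer: 0

Derivation:
Positions: [(0, 0), (1, 0), (2, 0), (3, 0), (3, 1), (4, 1), (5, 1), (6, 1), (6, 2), (5, 2)]
No H-H contacts found.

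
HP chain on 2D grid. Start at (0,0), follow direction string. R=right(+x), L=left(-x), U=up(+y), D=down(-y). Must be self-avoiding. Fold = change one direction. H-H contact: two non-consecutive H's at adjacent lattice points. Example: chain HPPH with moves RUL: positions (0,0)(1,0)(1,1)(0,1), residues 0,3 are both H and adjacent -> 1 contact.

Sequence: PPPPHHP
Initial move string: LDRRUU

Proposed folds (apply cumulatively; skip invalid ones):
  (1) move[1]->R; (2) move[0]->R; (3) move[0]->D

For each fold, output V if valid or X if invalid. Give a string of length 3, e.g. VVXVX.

Answer: XVV

Derivation:
Initial: LDRRUU -> [(0, 0), (-1, 0), (-1, -1), (0, -1), (1, -1), (1, 0), (1, 1)]
Fold 1: move[1]->R => LRRRUU INVALID (collision), skipped
Fold 2: move[0]->R => RDRRUU VALID
Fold 3: move[0]->D => DDRRUU VALID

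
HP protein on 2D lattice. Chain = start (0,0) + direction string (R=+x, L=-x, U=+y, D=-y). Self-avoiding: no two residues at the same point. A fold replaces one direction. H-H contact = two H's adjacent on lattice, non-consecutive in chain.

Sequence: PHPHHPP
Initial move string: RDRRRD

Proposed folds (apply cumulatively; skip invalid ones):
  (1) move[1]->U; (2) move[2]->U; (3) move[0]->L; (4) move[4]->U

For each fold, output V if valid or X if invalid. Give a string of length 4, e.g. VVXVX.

Answer: VVVX

Derivation:
Initial: RDRRRD -> [(0, 0), (1, 0), (1, -1), (2, -1), (3, -1), (4, -1), (4, -2)]
Fold 1: move[1]->U => RURRRD VALID
Fold 2: move[2]->U => RUURRD VALID
Fold 3: move[0]->L => LUURRD VALID
Fold 4: move[4]->U => LUURUD INVALID (collision), skipped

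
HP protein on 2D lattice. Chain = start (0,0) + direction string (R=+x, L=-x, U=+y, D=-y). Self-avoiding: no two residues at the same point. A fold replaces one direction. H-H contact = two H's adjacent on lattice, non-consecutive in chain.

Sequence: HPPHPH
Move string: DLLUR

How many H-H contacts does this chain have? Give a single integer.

Answer: 1

Derivation:
Positions: [(0, 0), (0, -1), (-1, -1), (-2, -1), (-2, 0), (-1, 0)]
H-H contact: residue 0 @(0,0) - residue 5 @(-1, 0)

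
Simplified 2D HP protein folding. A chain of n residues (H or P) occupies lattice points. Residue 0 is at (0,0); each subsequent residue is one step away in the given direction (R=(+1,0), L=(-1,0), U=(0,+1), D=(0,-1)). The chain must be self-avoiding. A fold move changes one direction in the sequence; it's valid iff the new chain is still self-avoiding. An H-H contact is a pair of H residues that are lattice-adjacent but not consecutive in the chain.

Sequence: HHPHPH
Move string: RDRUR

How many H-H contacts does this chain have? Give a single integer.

Answer: 0

Derivation:
Positions: [(0, 0), (1, 0), (1, -1), (2, -1), (2, 0), (3, 0)]
No H-H contacts found.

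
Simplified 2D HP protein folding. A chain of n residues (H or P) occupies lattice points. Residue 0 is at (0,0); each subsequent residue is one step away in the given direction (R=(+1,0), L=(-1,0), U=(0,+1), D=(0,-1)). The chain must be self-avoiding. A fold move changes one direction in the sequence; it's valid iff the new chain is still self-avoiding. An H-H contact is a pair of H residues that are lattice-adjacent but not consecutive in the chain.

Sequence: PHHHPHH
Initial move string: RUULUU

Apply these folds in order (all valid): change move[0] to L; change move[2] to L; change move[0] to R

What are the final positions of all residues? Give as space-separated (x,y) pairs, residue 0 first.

Answer: (0,0) (1,0) (1,1) (0,1) (-1,1) (-1,2) (-1,3)

Derivation:
Initial moves: RUULUU
Fold: move[0]->L => LUULUU (positions: [(0, 0), (-1, 0), (-1, 1), (-1, 2), (-2, 2), (-2, 3), (-2, 4)])
Fold: move[2]->L => LULLUU (positions: [(0, 0), (-1, 0), (-1, 1), (-2, 1), (-3, 1), (-3, 2), (-3, 3)])
Fold: move[0]->R => RULLUU (positions: [(0, 0), (1, 0), (1, 1), (0, 1), (-1, 1), (-1, 2), (-1, 3)])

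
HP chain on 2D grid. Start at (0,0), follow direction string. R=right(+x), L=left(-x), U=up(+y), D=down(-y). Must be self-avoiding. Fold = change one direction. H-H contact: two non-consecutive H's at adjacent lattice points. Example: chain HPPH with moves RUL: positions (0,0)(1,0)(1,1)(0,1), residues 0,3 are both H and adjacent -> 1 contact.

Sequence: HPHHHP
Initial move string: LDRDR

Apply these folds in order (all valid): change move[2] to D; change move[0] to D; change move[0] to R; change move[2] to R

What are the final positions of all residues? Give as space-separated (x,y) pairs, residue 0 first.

Answer: (0,0) (1,0) (1,-1) (2,-1) (2,-2) (3,-2)

Derivation:
Initial moves: LDRDR
Fold: move[2]->D => LDDDR (positions: [(0, 0), (-1, 0), (-1, -1), (-1, -2), (-1, -3), (0, -3)])
Fold: move[0]->D => DDDDR (positions: [(0, 0), (0, -1), (0, -2), (0, -3), (0, -4), (1, -4)])
Fold: move[0]->R => RDDDR (positions: [(0, 0), (1, 0), (1, -1), (1, -2), (1, -3), (2, -3)])
Fold: move[2]->R => RDRDR (positions: [(0, 0), (1, 0), (1, -1), (2, -1), (2, -2), (3, -2)])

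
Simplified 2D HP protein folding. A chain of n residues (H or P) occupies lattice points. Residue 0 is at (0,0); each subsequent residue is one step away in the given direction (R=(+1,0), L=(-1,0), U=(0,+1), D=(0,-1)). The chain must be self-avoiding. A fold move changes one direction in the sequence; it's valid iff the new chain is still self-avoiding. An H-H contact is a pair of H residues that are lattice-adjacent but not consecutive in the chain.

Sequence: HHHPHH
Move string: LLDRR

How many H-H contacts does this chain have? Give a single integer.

Answer: 2

Derivation:
Positions: [(0, 0), (-1, 0), (-2, 0), (-2, -1), (-1, -1), (0, -1)]
H-H contact: residue 0 @(0,0) - residue 5 @(0, -1)
H-H contact: residue 1 @(-1,0) - residue 4 @(-1, -1)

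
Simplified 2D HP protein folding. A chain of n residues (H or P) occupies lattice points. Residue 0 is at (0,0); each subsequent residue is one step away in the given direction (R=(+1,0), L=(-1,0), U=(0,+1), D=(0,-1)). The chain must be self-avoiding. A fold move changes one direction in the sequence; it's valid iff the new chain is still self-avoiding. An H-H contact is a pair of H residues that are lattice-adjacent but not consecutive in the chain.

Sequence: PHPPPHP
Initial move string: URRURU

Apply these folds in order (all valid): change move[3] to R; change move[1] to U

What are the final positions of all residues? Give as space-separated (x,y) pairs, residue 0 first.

Answer: (0,0) (0,1) (0,2) (1,2) (2,2) (3,2) (3,3)

Derivation:
Initial moves: URRURU
Fold: move[3]->R => URRRRU (positions: [(0, 0), (0, 1), (1, 1), (2, 1), (3, 1), (4, 1), (4, 2)])
Fold: move[1]->U => UURRRU (positions: [(0, 0), (0, 1), (0, 2), (1, 2), (2, 2), (3, 2), (3, 3)])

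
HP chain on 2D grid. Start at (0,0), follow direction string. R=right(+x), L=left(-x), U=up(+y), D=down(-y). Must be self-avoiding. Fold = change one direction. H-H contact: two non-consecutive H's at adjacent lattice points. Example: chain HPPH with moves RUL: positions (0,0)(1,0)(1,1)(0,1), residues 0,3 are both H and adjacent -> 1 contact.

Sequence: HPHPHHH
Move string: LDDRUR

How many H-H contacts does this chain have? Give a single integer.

Answer: 2

Derivation:
Positions: [(0, 0), (-1, 0), (-1, -1), (-1, -2), (0, -2), (0, -1), (1, -1)]
H-H contact: residue 0 @(0,0) - residue 5 @(0, -1)
H-H contact: residue 2 @(-1,-1) - residue 5 @(0, -1)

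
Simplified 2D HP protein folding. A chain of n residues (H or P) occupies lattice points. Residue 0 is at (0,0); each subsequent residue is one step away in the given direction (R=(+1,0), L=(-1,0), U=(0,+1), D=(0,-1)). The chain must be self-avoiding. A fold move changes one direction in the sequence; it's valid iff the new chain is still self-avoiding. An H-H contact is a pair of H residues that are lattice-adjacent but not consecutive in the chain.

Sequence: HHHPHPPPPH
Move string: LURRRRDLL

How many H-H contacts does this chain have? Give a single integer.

Positions: [(0, 0), (-1, 0), (-1, 1), (0, 1), (1, 1), (2, 1), (3, 1), (3, 0), (2, 0), (1, 0)]
H-H contact: residue 0 @(0,0) - residue 9 @(1, 0)
H-H contact: residue 4 @(1,1) - residue 9 @(1, 0)

Answer: 2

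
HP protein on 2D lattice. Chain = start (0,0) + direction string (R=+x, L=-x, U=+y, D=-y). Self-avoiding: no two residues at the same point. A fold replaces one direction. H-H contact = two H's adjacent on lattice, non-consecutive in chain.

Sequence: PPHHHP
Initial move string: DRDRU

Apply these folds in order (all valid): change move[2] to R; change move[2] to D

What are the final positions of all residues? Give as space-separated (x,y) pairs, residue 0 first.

Answer: (0,0) (0,-1) (1,-1) (1,-2) (2,-2) (2,-1)

Derivation:
Initial moves: DRDRU
Fold: move[2]->R => DRRRU (positions: [(0, 0), (0, -1), (1, -1), (2, -1), (3, -1), (3, 0)])
Fold: move[2]->D => DRDRU (positions: [(0, 0), (0, -1), (1, -1), (1, -2), (2, -2), (2, -1)])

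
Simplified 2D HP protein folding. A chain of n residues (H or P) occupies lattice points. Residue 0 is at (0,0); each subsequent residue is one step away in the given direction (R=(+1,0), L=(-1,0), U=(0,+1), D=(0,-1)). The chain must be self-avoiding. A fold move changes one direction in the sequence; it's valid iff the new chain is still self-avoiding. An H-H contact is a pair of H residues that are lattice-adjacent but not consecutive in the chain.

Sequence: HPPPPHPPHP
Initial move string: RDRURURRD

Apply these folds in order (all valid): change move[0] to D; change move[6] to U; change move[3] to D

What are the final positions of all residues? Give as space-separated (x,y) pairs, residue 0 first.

Initial moves: RDRURURRD
Fold: move[0]->D => DDRURURRD (positions: [(0, 0), (0, -1), (0, -2), (1, -2), (1, -1), (2, -1), (2, 0), (3, 0), (4, 0), (4, -1)])
Fold: move[6]->U => DDRURUURD (positions: [(0, 0), (0, -1), (0, -2), (1, -2), (1, -1), (2, -1), (2, 0), (2, 1), (3, 1), (3, 0)])
Fold: move[3]->D => DDRDRUURD (positions: [(0, 0), (0, -1), (0, -2), (1, -2), (1, -3), (2, -3), (2, -2), (2, -1), (3, -1), (3, -2)])

Answer: (0,0) (0,-1) (0,-2) (1,-2) (1,-3) (2,-3) (2,-2) (2,-1) (3,-1) (3,-2)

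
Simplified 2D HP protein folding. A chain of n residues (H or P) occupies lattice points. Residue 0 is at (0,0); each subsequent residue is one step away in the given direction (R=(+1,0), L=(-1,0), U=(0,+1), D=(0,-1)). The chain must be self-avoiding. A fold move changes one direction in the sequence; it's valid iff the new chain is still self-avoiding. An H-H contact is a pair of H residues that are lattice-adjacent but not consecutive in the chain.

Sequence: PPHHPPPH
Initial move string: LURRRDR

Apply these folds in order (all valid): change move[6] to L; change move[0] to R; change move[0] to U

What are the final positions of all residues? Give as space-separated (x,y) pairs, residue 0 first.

Initial moves: LURRRDR
Fold: move[6]->L => LURRRDL (positions: [(0, 0), (-1, 0), (-1, 1), (0, 1), (1, 1), (2, 1), (2, 0), (1, 0)])
Fold: move[0]->R => RURRRDL (positions: [(0, 0), (1, 0), (1, 1), (2, 1), (3, 1), (4, 1), (4, 0), (3, 0)])
Fold: move[0]->U => UURRRDL (positions: [(0, 0), (0, 1), (0, 2), (1, 2), (2, 2), (3, 2), (3, 1), (2, 1)])

Answer: (0,0) (0,1) (0,2) (1,2) (2,2) (3,2) (3,1) (2,1)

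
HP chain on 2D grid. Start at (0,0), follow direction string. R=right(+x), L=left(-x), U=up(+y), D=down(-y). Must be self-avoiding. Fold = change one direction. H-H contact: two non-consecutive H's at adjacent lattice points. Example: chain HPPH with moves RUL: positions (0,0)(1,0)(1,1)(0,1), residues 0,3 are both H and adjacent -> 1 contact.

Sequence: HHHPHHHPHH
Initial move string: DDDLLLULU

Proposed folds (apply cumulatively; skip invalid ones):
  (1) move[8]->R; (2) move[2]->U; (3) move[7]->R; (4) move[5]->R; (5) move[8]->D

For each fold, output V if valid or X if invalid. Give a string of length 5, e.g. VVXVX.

Answer: XXVXX

Derivation:
Initial: DDDLLLULU -> [(0, 0), (0, -1), (0, -2), (0, -3), (-1, -3), (-2, -3), (-3, -3), (-3, -2), (-4, -2), (-4, -1)]
Fold 1: move[8]->R => DDDLLLULR INVALID (collision), skipped
Fold 2: move[2]->U => DDULLLULU INVALID (collision), skipped
Fold 3: move[7]->R => DDDLLLURU VALID
Fold 4: move[5]->R => DDDLLRURU INVALID (collision), skipped
Fold 5: move[8]->D => DDDLLLURD INVALID (collision), skipped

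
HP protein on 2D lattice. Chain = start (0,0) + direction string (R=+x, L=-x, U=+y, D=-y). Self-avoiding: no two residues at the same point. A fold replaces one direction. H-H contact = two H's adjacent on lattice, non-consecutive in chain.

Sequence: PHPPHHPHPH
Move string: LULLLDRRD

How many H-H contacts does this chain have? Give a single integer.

Answer: 1

Derivation:
Positions: [(0, 0), (-1, 0), (-1, 1), (-2, 1), (-3, 1), (-4, 1), (-4, 0), (-3, 0), (-2, 0), (-2, -1)]
H-H contact: residue 4 @(-3,1) - residue 7 @(-3, 0)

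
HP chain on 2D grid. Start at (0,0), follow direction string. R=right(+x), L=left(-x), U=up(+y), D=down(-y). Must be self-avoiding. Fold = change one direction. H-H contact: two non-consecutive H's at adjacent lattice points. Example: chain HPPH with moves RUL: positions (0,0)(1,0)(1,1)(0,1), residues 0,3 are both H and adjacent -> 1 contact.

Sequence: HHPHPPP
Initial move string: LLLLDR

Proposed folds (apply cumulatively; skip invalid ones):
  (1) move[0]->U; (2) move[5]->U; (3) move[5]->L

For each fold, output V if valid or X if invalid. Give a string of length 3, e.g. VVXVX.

Answer: VXV

Derivation:
Initial: LLLLDR -> [(0, 0), (-1, 0), (-2, 0), (-3, 0), (-4, 0), (-4, -1), (-3, -1)]
Fold 1: move[0]->U => ULLLDR VALID
Fold 2: move[5]->U => ULLLDU INVALID (collision), skipped
Fold 3: move[5]->L => ULLLDL VALID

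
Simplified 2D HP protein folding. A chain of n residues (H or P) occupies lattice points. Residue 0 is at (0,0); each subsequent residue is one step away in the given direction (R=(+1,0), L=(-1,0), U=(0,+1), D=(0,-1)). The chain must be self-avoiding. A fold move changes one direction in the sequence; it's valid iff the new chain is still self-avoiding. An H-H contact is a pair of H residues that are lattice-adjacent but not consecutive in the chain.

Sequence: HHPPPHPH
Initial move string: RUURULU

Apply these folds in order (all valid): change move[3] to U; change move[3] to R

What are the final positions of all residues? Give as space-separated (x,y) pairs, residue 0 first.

Initial moves: RUURULU
Fold: move[3]->U => RUUUULU (positions: [(0, 0), (1, 0), (1, 1), (1, 2), (1, 3), (1, 4), (0, 4), (0, 5)])
Fold: move[3]->R => RUURULU (positions: [(0, 0), (1, 0), (1, 1), (1, 2), (2, 2), (2, 3), (1, 3), (1, 4)])

Answer: (0,0) (1,0) (1,1) (1,2) (2,2) (2,3) (1,3) (1,4)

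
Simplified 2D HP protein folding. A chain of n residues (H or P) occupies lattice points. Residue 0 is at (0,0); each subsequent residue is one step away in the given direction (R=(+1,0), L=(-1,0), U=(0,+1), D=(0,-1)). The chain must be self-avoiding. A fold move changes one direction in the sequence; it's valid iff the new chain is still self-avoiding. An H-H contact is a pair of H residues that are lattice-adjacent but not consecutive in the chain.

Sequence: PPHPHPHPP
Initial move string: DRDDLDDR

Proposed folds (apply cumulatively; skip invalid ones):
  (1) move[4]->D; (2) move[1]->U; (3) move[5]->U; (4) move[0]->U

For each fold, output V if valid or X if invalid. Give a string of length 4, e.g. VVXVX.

Answer: VXXV

Derivation:
Initial: DRDDLDDR -> [(0, 0), (0, -1), (1, -1), (1, -2), (1, -3), (0, -3), (0, -4), (0, -5), (1, -5)]
Fold 1: move[4]->D => DRDDDDDR VALID
Fold 2: move[1]->U => DUDDDDDR INVALID (collision), skipped
Fold 3: move[5]->U => DRDDDUDR INVALID (collision), skipped
Fold 4: move[0]->U => URDDDDDR VALID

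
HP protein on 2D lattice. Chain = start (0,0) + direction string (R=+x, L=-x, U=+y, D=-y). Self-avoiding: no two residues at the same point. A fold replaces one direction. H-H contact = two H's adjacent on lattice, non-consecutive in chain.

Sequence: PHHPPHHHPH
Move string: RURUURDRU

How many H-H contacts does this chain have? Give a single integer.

Answer: 1

Derivation:
Positions: [(0, 0), (1, 0), (1, 1), (2, 1), (2, 2), (2, 3), (3, 3), (3, 2), (4, 2), (4, 3)]
H-H contact: residue 6 @(3,3) - residue 9 @(4, 3)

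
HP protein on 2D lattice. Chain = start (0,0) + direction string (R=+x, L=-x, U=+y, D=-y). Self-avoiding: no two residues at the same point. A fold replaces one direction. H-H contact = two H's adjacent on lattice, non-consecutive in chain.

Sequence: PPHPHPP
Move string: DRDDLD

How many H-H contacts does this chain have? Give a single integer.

Answer: 0

Derivation:
Positions: [(0, 0), (0, -1), (1, -1), (1, -2), (1, -3), (0, -3), (0, -4)]
No H-H contacts found.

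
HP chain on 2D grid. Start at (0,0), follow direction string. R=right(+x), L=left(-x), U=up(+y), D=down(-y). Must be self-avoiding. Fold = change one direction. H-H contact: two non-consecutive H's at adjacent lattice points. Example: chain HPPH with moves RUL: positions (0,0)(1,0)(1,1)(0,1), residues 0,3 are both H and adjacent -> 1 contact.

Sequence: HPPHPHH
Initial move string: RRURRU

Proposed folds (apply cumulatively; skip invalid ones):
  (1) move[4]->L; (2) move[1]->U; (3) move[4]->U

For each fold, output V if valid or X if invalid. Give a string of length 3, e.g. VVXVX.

Answer: XVV

Derivation:
Initial: RRURRU -> [(0, 0), (1, 0), (2, 0), (2, 1), (3, 1), (4, 1), (4, 2)]
Fold 1: move[4]->L => RRURLU INVALID (collision), skipped
Fold 2: move[1]->U => RUURRU VALID
Fold 3: move[4]->U => RUURUU VALID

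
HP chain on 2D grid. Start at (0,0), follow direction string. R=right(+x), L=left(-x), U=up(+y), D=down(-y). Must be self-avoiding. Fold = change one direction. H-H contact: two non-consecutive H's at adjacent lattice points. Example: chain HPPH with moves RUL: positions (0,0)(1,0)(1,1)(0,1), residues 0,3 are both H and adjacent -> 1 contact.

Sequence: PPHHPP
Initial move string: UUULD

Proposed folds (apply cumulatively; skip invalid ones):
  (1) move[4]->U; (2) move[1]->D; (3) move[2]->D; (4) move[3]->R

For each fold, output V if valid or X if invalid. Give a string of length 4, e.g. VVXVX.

Initial: UUULD -> [(0, 0), (0, 1), (0, 2), (0, 3), (-1, 3), (-1, 2)]
Fold 1: move[4]->U => UUULU VALID
Fold 2: move[1]->D => UDULU INVALID (collision), skipped
Fold 3: move[2]->D => UUDLU INVALID (collision), skipped
Fold 4: move[3]->R => UUURU VALID

Answer: VXXV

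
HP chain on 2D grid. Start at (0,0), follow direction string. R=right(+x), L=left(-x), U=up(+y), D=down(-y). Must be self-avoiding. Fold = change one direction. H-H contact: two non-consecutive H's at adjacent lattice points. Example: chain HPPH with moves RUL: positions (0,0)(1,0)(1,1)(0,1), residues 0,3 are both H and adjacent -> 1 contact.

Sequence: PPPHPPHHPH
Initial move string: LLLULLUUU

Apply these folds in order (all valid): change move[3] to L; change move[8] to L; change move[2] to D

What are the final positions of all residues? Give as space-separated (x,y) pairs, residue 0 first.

Initial moves: LLLULLUUU
Fold: move[3]->L => LLLLLLUUU (positions: [(0, 0), (-1, 0), (-2, 0), (-3, 0), (-4, 0), (-5, 0), (-6, 0), (-6, 1), (-6, 2), (-6, 3)])
Fold: move[8]->L => LLLLLLUUL (positions: [(0, 0), (-1, 0), (-2, 0), (-3, 0), (-4, 0), (-5, 0), (-6, 0), (-6, 1), (-6, 2), (-7, 2)])
Fold: move[2]->D => LLDLLLUUL (positions: [(0, 0), (-1, 0), (-2, 0), (-2, -1), (-3, -1), (-4, -1), (-5, -1), (-5, 0), (-5, 1), (-6, 1)])

Answer: (0,0) (-1,0) (-2,0) (-2,-1) (-3,-1) (-4,-1) (-5,-1) (-5,0) (-5,1) (-6,1)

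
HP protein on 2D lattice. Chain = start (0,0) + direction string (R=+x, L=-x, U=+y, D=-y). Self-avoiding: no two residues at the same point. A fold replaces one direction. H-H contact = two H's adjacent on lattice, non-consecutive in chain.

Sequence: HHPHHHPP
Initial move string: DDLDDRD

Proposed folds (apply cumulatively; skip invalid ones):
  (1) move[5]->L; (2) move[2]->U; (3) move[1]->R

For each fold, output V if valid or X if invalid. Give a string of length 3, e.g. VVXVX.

Answer: VXX

Derivation:
Initial: DDLDDRD -> [(0, 0), (0, -1), (0, -2), (-1, -2), (-1, -3), (-1, -4), (0, -4), (0, -5)]
Fold 1: move[5]->L => DDLDDLD VALID
Fold 2: move[2]->U => DDUDDLD INVALID (collision), skipped
Fold 3: move[1]->R => DRLDDLD INVALID (collision), skipped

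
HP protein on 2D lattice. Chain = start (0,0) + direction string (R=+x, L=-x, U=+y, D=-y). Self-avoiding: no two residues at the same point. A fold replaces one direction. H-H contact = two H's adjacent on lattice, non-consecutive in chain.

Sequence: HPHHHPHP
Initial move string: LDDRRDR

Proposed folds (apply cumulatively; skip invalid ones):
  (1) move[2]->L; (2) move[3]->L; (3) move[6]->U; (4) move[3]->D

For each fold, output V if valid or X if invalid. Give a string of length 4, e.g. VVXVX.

Answer: XXXV

Derivation:
Initial: LDDRRDR -> [(0, 0), (-1, 0), (-1, -1), (-1, -2), (0, -2), (1, -2), (1, -3), (2, -3)]
Fold 1: move[2]->L => LDLRRDR INVALID (collision), skipped
Fold 2: move[3]->L => LDDLRDR INVALID (collision), skipped
Fold 3: move[6]->U => LDDRRDU INVALID (collision), skipped
Fold 4: move[3]->D => LDDDRDR VALID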